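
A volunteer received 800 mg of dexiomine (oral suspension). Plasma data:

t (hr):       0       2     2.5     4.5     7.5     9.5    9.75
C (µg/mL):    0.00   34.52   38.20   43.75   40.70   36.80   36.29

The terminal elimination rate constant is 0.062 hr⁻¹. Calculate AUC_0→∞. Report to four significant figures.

Trapezoidal AUC_0→9.75:
  [0→2]: (0.00+34.52)/2 × 2 = 34.52
  [2→2.5]: (34.52+38.20)/2 × 0.5 = 18.18
  [2.5→4.5]: (38.20+43.75)/2 × 2 = 81.95
  [4.5→7.5]: (43.75+40.70)/2 × 3 = 126.675
  [7.5→9.5]: (40.70+36.80)/2 × 2 = 77.5
  [9.5→9.75]: (36.80+36.29)/2 × 0.25 = 9.13625
  Sum = 347.96125 µg/mL·hr
Extrapolated tail: C_last / k_e = 36.29 / 0.062 = 585.323
AUC_0→∞ = 347.96125 + 585.323 = 933.28425 µg/mL·hr

AUC = 933.3 µg/mL·hr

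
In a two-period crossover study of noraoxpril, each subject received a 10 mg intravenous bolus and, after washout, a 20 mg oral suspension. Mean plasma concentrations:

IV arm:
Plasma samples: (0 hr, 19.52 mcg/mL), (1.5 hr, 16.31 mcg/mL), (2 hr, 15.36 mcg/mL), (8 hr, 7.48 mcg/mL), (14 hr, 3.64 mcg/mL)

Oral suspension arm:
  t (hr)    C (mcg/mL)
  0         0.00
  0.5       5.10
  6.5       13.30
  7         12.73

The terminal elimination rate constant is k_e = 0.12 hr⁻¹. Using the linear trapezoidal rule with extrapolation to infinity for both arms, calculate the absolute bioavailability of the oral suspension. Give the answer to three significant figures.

Trapezoidal AUC_0→14 (IV):
  [0→1.5]: (19.52+16.31)/2 × 1.5 = 26.8725
  [1.5→2]: (16.31+15.36)/2 × 0.5 = 7.9175
  [2→8]: (15.36+7.48)/2 × 6 = 68.52
  [8→14]: (7.48+3.64)/2 × 6 = 33.36
  Sum = 136.67 mcg/mL·hr
IV tail: 3.64/0.12 = 30.333; AUC_iv,0→∞ = 136.67 + 30.333 = 167.003 mcg/mL·hr
Trapezoidal AUC_0→7 (oral suspension):
  [0→0.5]: (0.00+5.10)/2 × 0.5 = 1.275
  [0.5→6.5]: (5.10+13.30)/2 × 6 = 55.2
  [6.5→7]: (13.30+12.73)/2 × 0.5 = 6.5075
  Sum = 62.9825 mcg/mL·hr
oral suspension tail: 12.73/0.12 = 106.083; AUC_ev,0→∞ = 62.9825 + 106.083 = 169.0655 mcg/mL·hr
F = (AUC_ev/D_ev)/(AUC_iv/D_iv) = (169.0655/20)/(167.003/10) = 8.453275/16.7003 = 0.5062

F = 0.506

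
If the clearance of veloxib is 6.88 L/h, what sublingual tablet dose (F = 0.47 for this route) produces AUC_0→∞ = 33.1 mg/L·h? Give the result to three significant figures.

Dose = CL × AUC_0→∞ / F
     = 6.88 × 33.1 / 0.47 = 484.528 mg

Dose = 485 mg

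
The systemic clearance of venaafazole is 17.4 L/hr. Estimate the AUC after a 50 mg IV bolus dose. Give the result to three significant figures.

AUC = 2.87 mg/L·hr

AUC_0→∞ = Dose_iv / CL
        = 50 / 17.4 = 2.87356 mg/L·hr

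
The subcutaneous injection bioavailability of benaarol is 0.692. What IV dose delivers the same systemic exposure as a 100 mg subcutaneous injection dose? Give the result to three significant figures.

Systemic exposure from an extravascular dose = F × D_ev, so the equivalent IV dose is F × D_ev.
D_iv = F × D_ev = 0.692 × 100 = 69.2 mg

D_iv = 69.2 mg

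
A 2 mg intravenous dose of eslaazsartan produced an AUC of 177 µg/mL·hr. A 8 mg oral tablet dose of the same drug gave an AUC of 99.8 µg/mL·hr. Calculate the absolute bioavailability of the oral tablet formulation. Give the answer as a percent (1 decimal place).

F = (AUC_ev / D_ev) / (AUC_iv / D_iv)
  = (99.8/8) / (177/2)
  = 12.475 / 88.5 = 0.1410
  = 14.10%

F = 14.1%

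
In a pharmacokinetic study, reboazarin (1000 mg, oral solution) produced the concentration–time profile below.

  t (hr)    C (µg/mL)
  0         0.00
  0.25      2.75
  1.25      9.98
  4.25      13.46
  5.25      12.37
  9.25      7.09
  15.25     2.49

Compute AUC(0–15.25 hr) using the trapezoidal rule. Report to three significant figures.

Trapezoidal AUC_0→15.25:
  [0→0.25]: (0.00+2.75)/2 × 0.25 = 0.34375
  [0.25→1.25]: (2.75+9.98)/2 × 1 = 6.365
  [1.25→4.25]: (9.98+13.46)/2 × 3 = 35.16
  [4.25→5.25]: (13.46+12.37)/2 × 1 = 12.915
  [5.25→9.25]: (12.37+7.09)/2 × 4 = 38.92
  [9.25→15.25]: (7.09+2.49)/2 × 6 = 28.74
  Sum = 122.44375 µg/mL·hr

AUC = 122 µg/mL·hr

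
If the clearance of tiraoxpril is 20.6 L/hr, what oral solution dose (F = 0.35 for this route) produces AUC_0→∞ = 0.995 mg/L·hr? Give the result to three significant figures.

Dose = CL × AUC_0→∞ / F
     = 20.6 × 0.995 / 0.35 = 58.5629 mg

Dose = 58.6 mg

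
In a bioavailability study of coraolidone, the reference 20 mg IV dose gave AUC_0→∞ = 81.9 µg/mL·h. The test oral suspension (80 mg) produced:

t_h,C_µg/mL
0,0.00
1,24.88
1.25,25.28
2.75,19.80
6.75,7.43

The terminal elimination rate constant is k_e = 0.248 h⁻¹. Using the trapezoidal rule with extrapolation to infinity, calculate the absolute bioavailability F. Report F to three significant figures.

Trapezoidal AUC_0→6.75 (oral suspension):
  [0→1]: (0.00+24.88)/2 × 1 = 12.44
  [1→1.25]: (24.88+25.28)/2 × 0.25 = 6.27
  [1.25→2.75]: (25.28+19.80)/2 × 1.5 = 33.81
  [2.75→6.75]: (19.80+7.43)/2 × 4 = 54.46
  Sum = 106.98 µg/mL·h
Tail: C_last/k_e = 7.43/0.248 = 29.960
AUC_0→∞ (oral suspension) = 106.98 + 29.960 = 136.94 µg/mL·h
F = (AUC_ev/D_ev)/(AUC_iv/D_iv) = (136.94/80)/(81.9/20) = 1.71175/4.095 = 0.4180

F = 0.418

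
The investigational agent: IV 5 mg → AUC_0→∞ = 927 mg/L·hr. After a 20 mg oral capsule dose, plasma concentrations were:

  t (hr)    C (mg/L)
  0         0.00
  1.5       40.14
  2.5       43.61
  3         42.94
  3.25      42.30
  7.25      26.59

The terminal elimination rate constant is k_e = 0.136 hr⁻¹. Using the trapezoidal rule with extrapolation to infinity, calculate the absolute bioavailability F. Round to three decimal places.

Trapezoidal AUC_0→7.25 (oral capsule):
  [0→1.5]: (0.00+40.14)/2 × 1.5 = 30.105
  [1.5→2.5]: (40.14+43.61)/2 × 1 = 41.875
  [2.5→3]: (43.61+42.94)/2 × 0.5 = 21.6375
  [3→3.25]: (42.94+42.30)/2 × 0.25 = 10.655
  [3.25→7.25]: (42.30+26.59)/2 × 4 = 137.78
  Sum = 242.0525 mg/L·hr
Tail: C_last/k_e = 26.59/0.136 = 195.515
AUC_0→∞ (oral capsule) = 242.0525 + 195.515 = 437.5675 mg/L·hr
F = (AUC_ev/D_ev)/(AUC_iv/D_iv) = (437.5675/20)/(927/5) = 21.878375/185.4 = 0.1180

F = 0.118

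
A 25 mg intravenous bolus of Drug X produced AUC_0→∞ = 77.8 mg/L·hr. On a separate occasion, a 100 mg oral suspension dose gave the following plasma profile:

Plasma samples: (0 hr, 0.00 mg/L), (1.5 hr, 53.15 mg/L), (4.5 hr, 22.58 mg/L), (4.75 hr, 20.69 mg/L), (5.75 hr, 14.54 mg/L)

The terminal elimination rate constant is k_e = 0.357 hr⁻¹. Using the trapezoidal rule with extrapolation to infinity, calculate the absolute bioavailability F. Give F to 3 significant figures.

F = 0.698

Trapezoidal AUC_0→5.75 (oral suspension):
  [0→1.5]: (0.00+53.15)/2 × 1.5 = 39.8625
  [1.5→4.5]: (53.15+22.58)/2 × 3 = 113.595
  [4.5→4.75]: (22.58+20.69)/2 × 0.25 = 5.40875
  [4.75→5.75]: (20.69+14.54)/2 × 1 = 17.615
  Sum = 176.48125 mg/L·hr
Tail: C_last/k_e = 14.54/0.357 = 40.728
AUC_0→∞ (oral suspension) = 176.48125 + 40.728 = 217.20925 mg/L·hr
F = (AUC_ev/D_ev)/(AUC_iv/D_iv) = (217.20925/100)/(77.8/25) = 2.1720925/3.112 = 0.6980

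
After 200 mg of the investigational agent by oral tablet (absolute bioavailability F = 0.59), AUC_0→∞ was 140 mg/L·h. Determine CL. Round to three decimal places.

CL = 0.843 L/h

CL = F × Dose / AUC_0→∞
   = 0.59 × 200 / 140 = 0.842857 L/h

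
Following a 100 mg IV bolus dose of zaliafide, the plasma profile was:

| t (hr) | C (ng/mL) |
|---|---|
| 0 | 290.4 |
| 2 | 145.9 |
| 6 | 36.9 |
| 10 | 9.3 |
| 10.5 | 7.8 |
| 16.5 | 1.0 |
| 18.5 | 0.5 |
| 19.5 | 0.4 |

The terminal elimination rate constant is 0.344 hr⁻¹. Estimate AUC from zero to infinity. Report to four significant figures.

Trapezoidal AUC_0→19.5:
  [0→2]: (290.4+145.9)/2 × 2 = 436.3
  [2→6]: (145.9+36.9)/2 × 4 = 365.6
  [6→10]: (36.9+9.3)/2 × 4 = 92.4
  [10→10.5]: (9.3+7.8)/2 × 0.5 = 4.275
  [10.5→16.5]: (7.8+1.0)/2 × 6 = 26.4
  [16.5→18.5]: (1.0+0.5)/2 × 2 = 1.5
  [18.5→19.5]: (0.5+0.4)/2 × 1 = 0.45
  Sum = 926.925 ng/mL·hr
Extrapolated tail: C_last / k_e = 0.4 / 0.344 = 1.163
AUC_0→∞ = 926.925 + 1.163 = 928.088 ng/mL·hr

AUC = 928.1 ng/mL·hr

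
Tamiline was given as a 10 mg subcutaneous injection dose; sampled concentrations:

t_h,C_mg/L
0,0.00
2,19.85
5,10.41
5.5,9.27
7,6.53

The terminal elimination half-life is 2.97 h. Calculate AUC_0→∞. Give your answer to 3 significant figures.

Trapezoidal AUC_0→7:
  [0→2]: (0.00+19.85)/2 × 2 = 19.85
  [2→5]: (19.85+10.41)/2 × 3 = 45.39
  [5→5.5]: (10.41+9.27)/2 × 0.5 = 4.92
  [5.5→7]: (9.27+6.53)/2 × 1.5 = 11.85
  Sum = 82.01 mg/L·h
k_e = ln2 / t½ = 0.693147 / 2.97 = 0.2334 h^-1
Extrapolated tail: C_last / k_e = 6.53 / 0.2334 = 27.978
AUC_0→∞ = 82.01 + 27.978 = 109.988 mg/L·h

AUC = 110 mg/L·h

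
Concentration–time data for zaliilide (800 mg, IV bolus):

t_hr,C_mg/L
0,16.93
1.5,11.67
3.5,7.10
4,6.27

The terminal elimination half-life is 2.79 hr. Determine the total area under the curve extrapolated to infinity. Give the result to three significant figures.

AUC = 68.8 mg/L·hr

Trapezoidal AUC_0→4:
  [0→1.5]: (16.93+11.67)/2 × 1.5 = 21.45
  [1.5→3.5]: (11.67+7.10)/2 × 2 = 18.77
  [3.5→4]: (7.10+6.27)/2 × 0.5 = 3.3425
  Sum = 43.5625 mg/L·hr
k_e = ln2 / t½ = 0.693147 / 2.79 = 0.2484 hr^-1
Extrapolated tail: C_last / k_e = 6.27 / 0.2484 = 25.242
AUC_0→∞ = 43.5625 + 25.242 = 68.8045 mg/L·hr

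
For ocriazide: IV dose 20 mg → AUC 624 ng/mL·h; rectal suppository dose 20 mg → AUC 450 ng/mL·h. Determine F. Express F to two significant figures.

F = 0.72

F = (AUC_ev / D_ev) / (AUC_iv / D_iv)
  = (450/20) / (624/20)
  = 22.5 / 31.2 = 0.7212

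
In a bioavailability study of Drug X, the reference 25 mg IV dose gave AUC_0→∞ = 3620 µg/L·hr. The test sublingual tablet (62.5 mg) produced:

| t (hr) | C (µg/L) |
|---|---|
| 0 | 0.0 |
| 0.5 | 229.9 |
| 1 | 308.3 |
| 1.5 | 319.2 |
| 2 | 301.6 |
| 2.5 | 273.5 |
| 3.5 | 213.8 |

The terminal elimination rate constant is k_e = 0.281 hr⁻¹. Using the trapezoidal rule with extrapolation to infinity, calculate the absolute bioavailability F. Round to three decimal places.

Trapezoidal AUC_0→3.5 (sublingual tablet):
  [0→0.5]: (0.0+229.9)/2 × 0.5 = 57.475
  [0.5→1]: (229.9+308.3)/2 × 0.5 = 134.55
  [1→1.5]: (308.3+319.2)/2 × 0.5 = 156.875
  [1.5→2]: (319.2+301.6)/2 × 0.5 = 155.2
  [2→2.5]: (301.6+273.5)/2 × 0.5 = 143.775
  [2.5→3.5]: (273.5+213.8)/2 × 1 = 243.65
  Sum = 891.525 µg/L·hr
Tail: C_last/k_e = 213.8/0.281 = 760.854
AUC_0→∞ (sublingual tablet) = 891.525 + 760.854 = 1652.379 µg/L·hr
F = (AUC_ev/D_ev)/(AUC_iv/D_iv) = (1652.379/62.5)/(3620/25) = 26.438064/144.8 = 0.1826

F = 0.183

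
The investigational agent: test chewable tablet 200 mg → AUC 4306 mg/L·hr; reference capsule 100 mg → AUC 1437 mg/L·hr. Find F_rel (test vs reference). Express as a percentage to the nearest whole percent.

F_rel = (AUC_test/D_test) / (AUC_ref/D_ref)
      = (4306/200) / (1437/100)
      = 21.53 / 14.37 = 1.4983 = 149.83%

F_rel = 150%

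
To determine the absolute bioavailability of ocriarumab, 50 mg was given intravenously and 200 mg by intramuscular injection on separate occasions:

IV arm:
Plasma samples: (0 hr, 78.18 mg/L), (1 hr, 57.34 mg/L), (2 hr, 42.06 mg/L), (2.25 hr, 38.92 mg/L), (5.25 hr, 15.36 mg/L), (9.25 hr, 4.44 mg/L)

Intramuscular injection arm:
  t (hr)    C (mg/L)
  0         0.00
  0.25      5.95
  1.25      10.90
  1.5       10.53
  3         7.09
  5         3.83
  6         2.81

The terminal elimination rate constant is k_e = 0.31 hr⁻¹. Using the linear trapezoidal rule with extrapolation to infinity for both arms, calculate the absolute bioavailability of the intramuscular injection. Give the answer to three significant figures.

F = 0.0460

Trapezoidal AUC_0→9.25 (IV):
  [0→1]: (78.18+57.34)/2 × 1 = 67.76
  [1→2]: (57.34+42.06)/2 × 1 = 49.7
  [2→2.25]: (42.06+38.92)/2 × 0.25 = 10.1225
  [2.25→5.25]: (38.92+15.36)/2 × 3 = 81.42
  [5.25→9.25]: (15.36+4.44)/2 × 4 = 39.6
  Sum = 248.6025 mg/L·hr
IV tail: 4.44/0.31 = 14.323; AUC_iv,0→∞ = 248.6025 + 14.323 = 262.9255 mg/L·hr
Trapezoidal AUC_0→6 (intramuscular injection):
  [0→0.25]: (0.00+5.95)/2 × 0.25 = 0.74375
  [0.25→1.25]: (5.95+10.90)/2 × 1 = 8.425
  [1.25→1.5]: (10.90+10.53)/2 × 0.25 = 2.67875
  [1.5→3]: (10.53+7.09)/2 × 1.5 = 13.215
  [3→5]: (7.09+3.83)/2 × 2 = 10.92
  [5→6]: (3.83+2.81)/2 × 1 = 3.32
  Sum = 39.3025 mg/L·hr
intramuscular injection tail: 2.81/0.31 = 9.065; AUC_ev,0→∞ = 39.3025 + 9.065 = 48.3675 mg/L·hr
F = (AUC_ev/D_ev)/(AUC_iv/D_iv) = (48.3675/200)/(262.9255/50) = 0.2418375/5.25851 = 0.0460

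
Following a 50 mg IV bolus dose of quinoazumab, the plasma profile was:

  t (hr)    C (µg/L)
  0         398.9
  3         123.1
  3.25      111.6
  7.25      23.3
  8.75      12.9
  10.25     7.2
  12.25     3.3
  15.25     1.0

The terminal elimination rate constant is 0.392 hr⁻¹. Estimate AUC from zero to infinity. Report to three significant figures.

AUC = 1140 µg/L·hr

Trapezoidal AUC_0→15.25:
  [0→3]: (398.9+123.1)/2 × 3 = 783.0
  [3→3.25]: (123.1+111.6)/2 × 0.25 = 29.3375
  [3.25→7.25]: (111.6+23.3)/2 × 4 = 269.8
  [7.25→8.75]: (23.3+12.9)/2 × 1.5 = 27.15
  [8.75→10.25]: (12.9+7.2)/2 × 1.5 = 15.075
  [10.25→12.25]: (7.2+3.3)/2 × 2 = 10.5
  [12.25→15.25]: (3.3+1.0)/2 × 3 = 6.45
  Sum = 1141.3125 µg/L·hr
Extrapolated tail: C_last / k_e = 1.0 / 0.392 = 2.551
AUC_0→∞ = 1141.3125 + 2.551 = 1143.8635 µg/L·hr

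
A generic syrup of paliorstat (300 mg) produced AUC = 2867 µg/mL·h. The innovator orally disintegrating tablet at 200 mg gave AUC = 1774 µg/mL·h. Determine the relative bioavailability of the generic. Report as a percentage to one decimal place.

F_rel = (AUC_test/D_test) / (AUC_ref/D_ref)
      = (2867/300) / (1774/200)
      = 9.55667 / 8.87 = 1.0774 = 107.74%

F_rel = 107.7%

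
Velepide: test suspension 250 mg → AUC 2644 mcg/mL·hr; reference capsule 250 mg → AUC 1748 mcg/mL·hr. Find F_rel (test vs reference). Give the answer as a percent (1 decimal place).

F_rel = (AUC_test/D_test) / (AUC_ref/D_ref)
      = (2644/250) / (1748/250)
      = 10.576 / 6.992 = 1.5126 = 151.26%

F_rel = 151.3%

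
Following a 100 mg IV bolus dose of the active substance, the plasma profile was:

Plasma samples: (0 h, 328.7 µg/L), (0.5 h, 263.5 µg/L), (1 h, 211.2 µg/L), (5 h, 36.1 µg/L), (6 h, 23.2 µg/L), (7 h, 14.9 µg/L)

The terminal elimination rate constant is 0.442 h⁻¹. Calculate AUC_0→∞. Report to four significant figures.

AUC = 843.7 µg/L·h

Trapezoidal AUC_0→7:
  [0→0.5]: (328.7+263.5)/2 × 0.5 = 148.05
  [0.5→1]: (263.5+211.2)/2 × 0.5 = 118.675
  [1→5]: (211.2+36.1)/2 × 4 = 494.6
  [5→6]: (36.1+23.2)/2 × 1 = 29.65
  [6→7]: (23.2+14.9)/2 × 1 = 19.05
  Sum = 810.025 µg/L·h
Extrapolated tail: C_last / k_e = 14.9 / 0.442 = 33.710
AUC_0→∞ = 810.025 + 33.710 = 843.735 µg/L·h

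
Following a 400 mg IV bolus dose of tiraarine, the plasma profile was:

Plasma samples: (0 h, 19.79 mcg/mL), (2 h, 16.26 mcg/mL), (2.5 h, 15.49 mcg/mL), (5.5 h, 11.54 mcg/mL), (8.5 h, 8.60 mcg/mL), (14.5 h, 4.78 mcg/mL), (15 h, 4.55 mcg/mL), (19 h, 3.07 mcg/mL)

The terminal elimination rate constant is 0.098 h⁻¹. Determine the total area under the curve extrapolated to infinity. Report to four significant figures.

Trapezoidal AUC_0→19:
  [0→2]: (19.79+16.26)/2 × 2 = 36.05
  [2→2.5]: (16.26+15.49)/2 × 0.5 = 7.9375
  [2.5→5.5]: (15.49+11.54)/2 × 3 = 40.545
  [5.5→8.5]: (11.54+8.60)/2 × 3 = 30.21
  [8.5→14.5]: (8.60+4.78)/2 × 6 = 40.14
  [14.5→15]: (4.78+4.55)/2 × 0.5 = 2.3325
  [15→19]: (4.55+3.07)/2 × 4 = 15.24
  Sum = 172.455 mcg/mL·h
Extrapolated tail: C_last / k_e = 3.07 / 0.098 = 31.327
AUC_0→∞ = 172.455 + 31.327 = 203.782 mcg/mL·h

AUC = 203.8 mcg/mL·h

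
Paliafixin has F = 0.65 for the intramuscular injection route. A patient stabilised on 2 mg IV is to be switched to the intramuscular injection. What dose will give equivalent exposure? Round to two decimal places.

D_intramuscular = 3.08 mg

For equal systemic exposure: F × D_ev = D_iv
D_ev = D_iv / F = 2 / 0.65 = 3.07692 mg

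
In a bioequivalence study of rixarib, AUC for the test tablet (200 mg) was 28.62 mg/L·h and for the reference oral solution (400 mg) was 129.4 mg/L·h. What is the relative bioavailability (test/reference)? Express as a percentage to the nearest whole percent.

F_rel = (AUC_test/D_test) / (AUC_ref/D_ref)
      = (28.62/200) / (129.4/400)
      = 0.1431 / 0.3235 = 0.4423 = 44.23%

F_rel = 44%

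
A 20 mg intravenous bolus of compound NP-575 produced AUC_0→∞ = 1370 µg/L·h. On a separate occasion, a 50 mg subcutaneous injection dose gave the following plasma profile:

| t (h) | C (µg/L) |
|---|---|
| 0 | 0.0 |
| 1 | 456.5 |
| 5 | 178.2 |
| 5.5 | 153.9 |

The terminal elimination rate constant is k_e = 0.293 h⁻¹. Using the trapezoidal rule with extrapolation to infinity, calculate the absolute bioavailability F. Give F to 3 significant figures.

F = 0.615

Trapezoidal AUC_0→5.5 (subcutaneous injection):
  [0→1]: (0.0+456.5)/2 × 1 = 228.25
  [1→5]: (456.5+178.2)/2 × 4 = 1269.4
  [5→5.5]: (178.2+153.9)/2 × 0.5 = 83.025
  Sum = 1580.675 µg/L·h
Tail: C_last/k_e = 153.9/0.293 = 525.256
AUC_0→∞ (subcutaneous injection) = 1580.675 + 525.256 = 2105.931 µg/L·h
F = (AUC_ev/D_ev)/(AUC_iv/D_iv) = (2105.931/50)/(1370/20) = 42.11862/68.5 = 0.6149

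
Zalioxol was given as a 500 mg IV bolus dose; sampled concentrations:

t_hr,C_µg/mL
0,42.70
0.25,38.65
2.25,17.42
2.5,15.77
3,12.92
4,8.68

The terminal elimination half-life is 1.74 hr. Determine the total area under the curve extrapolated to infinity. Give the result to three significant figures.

AUC = 110 µg/mL·hr

Trapezoidal AUC_0→4:
  [0→0.25]: (42.70+38.65)/2 × 0.25 = 10.16875
  [0.25→2.25]: (38.65+17.42)/2 × 2 = 56.07
  [2.25→2.5]: (17.42+15.77)/2 × 0.25 = 4.14875
  [2.5→3]: (15.77+12.92)/2 × 0.5 = 7.1725
  [3→4]: (12.92+8.68)/2 × 1 = 10.8
  Sum = 88.36 µg/mL·hr
k_e = ln2 / t½ = 0.693147 / 1.74 = 0.3984 hr^-1
Extrapolated tail: C_last / k_e = 8.68 / 0.3984 = 21.787
AUC_0→∞ = 88.36 + 21.787 = 110.147 µg/mL·hr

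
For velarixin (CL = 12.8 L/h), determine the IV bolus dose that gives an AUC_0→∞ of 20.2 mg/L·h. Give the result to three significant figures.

Dose_iv = CL × AUC_0→∞
     = 12.8 × 20.2 = 258.56 mg

Dose = 259 mg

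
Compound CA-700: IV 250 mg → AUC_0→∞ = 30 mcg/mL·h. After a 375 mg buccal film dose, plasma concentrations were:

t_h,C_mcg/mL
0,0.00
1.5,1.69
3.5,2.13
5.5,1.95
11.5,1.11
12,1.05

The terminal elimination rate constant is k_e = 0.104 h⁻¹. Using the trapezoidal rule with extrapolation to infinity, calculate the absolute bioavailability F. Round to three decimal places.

F = 0.644

Trapezoidal AUC_0→12 (buccal film):
  [0→1.5]: (0.00+1.69)/2 × 1.5 = 1.2675
  [1.5→3.5]: (1.69+2.13)/2 × 2 = 3.82
  [3.5→5.5]: (2.13+1.95)/2 × 2 = 4.08
  [5.5→11.5]: (1.95+1.11)/2 × 6 = 9.18
  [11.5→12]: (1.11+1.05)/2 × 0.5 = 0.54
  Sum = 18.8875 mcg/mL·h
Tail: C_last/k_e = 1.05/0.104 = 10.096
AUC_0→∞ (buccal film) = 18.8875 + 10.096 = 28.9835 mcg/mL·h
F = (AUC_ev/D_ev)/(AUC_iv/D_iv) = (28.9835/375)/(30/250) = 0.0772893/0.12 = 0.6441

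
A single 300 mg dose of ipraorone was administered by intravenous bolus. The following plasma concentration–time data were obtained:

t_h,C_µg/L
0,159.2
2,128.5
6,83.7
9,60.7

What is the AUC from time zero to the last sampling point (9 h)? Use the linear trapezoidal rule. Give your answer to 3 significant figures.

Trapezoidal AUC_0→9:
  [0→2]: (159.2+128.5)/2 × 2 = 287.7
  [2→6]: (128.5+83.7)/2 × 4 = 424.4
  [6→9]: (83.7+60.7)/2 × 3 = 216.6
  Sum = 928.7 µg/L·h

AUC = 929 µg/L·h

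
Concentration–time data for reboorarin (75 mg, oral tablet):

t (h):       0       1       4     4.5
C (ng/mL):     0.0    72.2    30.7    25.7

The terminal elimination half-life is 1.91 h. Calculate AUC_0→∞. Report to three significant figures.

AUC = 275 ng/mL·h

Trapezoidal AUC_0→4.5:
  [0→1]: (0.0+72.2)/2 × 1 = 36.1
  [1→4]: (72.2+30.7)/2 × 3 = 154.35
  [4→4.5]: (30.7+25.7)/2 × 0.5 = 14.1
  Sum = 204.55 ng/mL·h
k_e = ln2 / t½ = 0.693147 / 1.91 = 0.3629 h^-1
Extrapolated tail: C_last / k_e = 25.7 / 0.3629 = 70.818
AUC_0→∞ = 204.55 + 70.818 = 275.368 ng/mL·h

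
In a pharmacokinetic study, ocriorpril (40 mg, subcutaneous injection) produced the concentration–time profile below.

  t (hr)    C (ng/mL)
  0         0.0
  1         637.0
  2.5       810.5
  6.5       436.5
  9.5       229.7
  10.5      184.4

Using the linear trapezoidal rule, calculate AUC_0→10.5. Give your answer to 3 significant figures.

Trapezoidal AUC_0→10.5:
  [0→1]: (0.0+637.0)/2 × 1 = 318.5
  [1→2.5]: (637.0+810.5)/2 × 1.5 = 1085.625
  [2.5→6.5]: (810.5+436.5)/2 × 4 = 2494.0
  [6.5→9.5]: (436.5+229.7)/2 × 3 = 999.3
  [9.5→10.5]: (229.7+184.4)/2 × 1 = 207.05
  Sum = 5104.475 ng/mL·hr

AUC = 5100 ng/mL·hr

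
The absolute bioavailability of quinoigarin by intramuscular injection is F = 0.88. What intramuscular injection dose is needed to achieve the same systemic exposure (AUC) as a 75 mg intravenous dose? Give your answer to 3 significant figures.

For equal systemic exposure: F × D_ev = D_iv
D_ev = D_iv / F = 75 / 0.88 = 85.2273 mg

D_intramuscular = 85.2 mg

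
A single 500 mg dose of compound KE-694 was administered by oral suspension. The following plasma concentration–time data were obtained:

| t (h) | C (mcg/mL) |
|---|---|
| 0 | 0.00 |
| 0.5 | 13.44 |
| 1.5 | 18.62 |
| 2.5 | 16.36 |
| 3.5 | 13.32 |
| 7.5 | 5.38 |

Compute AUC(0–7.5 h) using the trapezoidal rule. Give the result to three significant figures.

Trapezoidal AUC_0→7.5:
  [0→0.5]: (0.00+13.44)/2 × 0.5 = 3.36
  [0.5→1.5]: (13.44+18.62)/2 × 1 = 16.03
  [1.5→2.5]: (18.62+16.36)/2 × 1 = 17.49
  [2.5→3.5]: (16.36+13.32)/2 × 1 = 14.84
  [3.5→7.5]: (13.32+5.38)/2 × 4 = 37.4
  Sum = 89.12 mcg/mL·h

AUC = 89.1 mcg/mL·h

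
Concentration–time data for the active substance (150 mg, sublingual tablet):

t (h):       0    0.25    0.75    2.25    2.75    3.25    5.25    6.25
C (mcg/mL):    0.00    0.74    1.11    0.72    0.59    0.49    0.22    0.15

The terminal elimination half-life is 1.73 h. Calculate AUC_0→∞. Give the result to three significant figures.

Trapezoidal AUC_0→6.25:
  [0→0.25]: (0.00+0.74)/2 × 0.25 = 0.0925
  [0.25→0.75]: (0.74+1.11)/2 × 0.5 = 0.4625
  [0.75→2.25]: (1.11+0.72)/2 × 1.5 = 1.3725
  [2.25→2.75]: (0.72+0.59)/2 × 0.5 = 0.3275
  [2.75→3.25]: (0.59+0.49)/2 × 0.5 = 0.27
  [3.25→5.25]: (0.49+0.22)/2 × 2 = 0.71
  [5.25→6.25]: (0.22+0.15)/2 × 1 = 0.185
  Sum = 3.42 mcg/mL·h
k_e = ln2 / t½ = 0.693147 / 1.73 = 0.4007 h^-1
Extrapolated tail: C_last / k_e = 0.15 / 0.4007 = 0.374
AUC_0→∞ = 3.42 + 0.374 = 3.794 mcg/mL·h

AUC = 3.79 mcg/mL·h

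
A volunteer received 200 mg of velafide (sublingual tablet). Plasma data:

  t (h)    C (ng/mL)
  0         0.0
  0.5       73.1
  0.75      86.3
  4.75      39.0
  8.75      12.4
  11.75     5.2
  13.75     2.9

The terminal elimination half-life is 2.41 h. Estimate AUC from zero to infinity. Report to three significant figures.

Trapezoidal AUC_0→13.75:
  [0→0.5]: (0.0+73.1)/2 × 0.5 = 18.275
  [0.5→0.75]: (73.1+86.3)/2 × 0.25 = 19.925
  [0.75→4.75]: (86.3+39.0)/2 × 4 = 250.6
  [4.75→8.75]: (39.0+12.4)/2 × 4 = 102.8
  [8.75→11.75]: (12.4+5.2)/2 × 3 = 26.4
  [11.75→13.75]: (5.2+2.9)/2 × 2 = 8.1
  Sum = 426.1 ng/mL·h
k_e = ln2 / t½ = 0.693147 / 2.41 = 0.2876 h^-1
Extrapolated tail: C_last / k_e = 2.9 / 0.2876 = 10.083
AUC_0→∞ = 426.1 + 10.083 = 436.183 ng/mL·h

AUC = 436 ng/mL·h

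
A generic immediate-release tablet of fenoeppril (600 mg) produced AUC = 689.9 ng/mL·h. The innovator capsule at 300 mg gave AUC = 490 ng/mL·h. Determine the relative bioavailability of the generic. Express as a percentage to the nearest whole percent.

F_rel = 70%

F_rel = (AUC_test/D_test) / (AUC_ref/D_ref)
      = (689.9/600) / (490/300)
      = 1.14983 / 1.63333 = 0.7040 = 70.40%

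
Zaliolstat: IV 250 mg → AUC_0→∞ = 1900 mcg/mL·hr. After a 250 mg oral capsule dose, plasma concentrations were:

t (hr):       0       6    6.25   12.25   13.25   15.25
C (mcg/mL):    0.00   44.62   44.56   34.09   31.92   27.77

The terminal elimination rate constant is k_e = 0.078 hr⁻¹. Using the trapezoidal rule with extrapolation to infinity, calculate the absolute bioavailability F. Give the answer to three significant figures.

F = 0.437

Trapezoidal AUC_0→15.25 (oral capsule):
  [0→6]: (0.00+44.62)/2 × 6 = 133.86
  [6→6.25]: (44.62+44.56)/2 × 0.25 = 11.1475
  [6.25→12.25]: (44.56+34.09)/2 × 6 = 235.95
  [12.25→13.25]: (34.09+31.92)/2 × 1 = 33.005
  [13.25→15.25]: (31.92+27.77)/2 × 2 = 59.69
  Sum = 473.6525 mcg/mL·hr
Tail: C_last/k_e = 27.77/0.078 = 356.026
AUC_0→∞ (oral capsule) = 473.6525 + 356.026 = 829.6785 mcg/mL·hr
F = (AUC_ev/D_ev)/(AUC_iv/D_iv) = (829.6785/250)/(1900/250) = 3.318714/7.6 = 0.4367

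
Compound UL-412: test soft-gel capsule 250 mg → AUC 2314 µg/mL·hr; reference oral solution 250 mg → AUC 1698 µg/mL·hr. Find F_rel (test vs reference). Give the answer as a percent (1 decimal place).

F_rel = 136.3%

F_rel = (AUC_test/D_test) / (AUC_ref/D_ref)
      = (2314/250) / (1698/250)
      = 9.256 / 6.792 = 1.3628 = 136.28%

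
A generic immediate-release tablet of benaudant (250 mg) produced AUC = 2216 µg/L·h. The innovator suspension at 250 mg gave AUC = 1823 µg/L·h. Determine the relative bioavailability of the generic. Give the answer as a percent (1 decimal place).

F_rel = (AUC_test/D_test) / (AUC_ref/D_ref)
      = (2216/250) / (1823/250)
      = 8.864 / 7.292 = 1.2156 = 121.56%

F_rel = 121.6%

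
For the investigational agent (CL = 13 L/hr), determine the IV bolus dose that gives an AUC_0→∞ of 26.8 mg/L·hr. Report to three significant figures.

Dose_iv = CL × AUC_0→∞
     = 13 × 26.8 = 348.4 mg

Dose = 348 mg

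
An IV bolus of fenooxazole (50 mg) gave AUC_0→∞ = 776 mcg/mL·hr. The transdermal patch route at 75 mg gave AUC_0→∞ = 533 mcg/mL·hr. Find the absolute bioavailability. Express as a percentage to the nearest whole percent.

F = (AUC_ev / D_ev) / (AUC_iv / D_iv)
  = (533/75) / (776/50)
  = 7.10667 / 15.52 = 0.4579
  = 45.79%

F = 46%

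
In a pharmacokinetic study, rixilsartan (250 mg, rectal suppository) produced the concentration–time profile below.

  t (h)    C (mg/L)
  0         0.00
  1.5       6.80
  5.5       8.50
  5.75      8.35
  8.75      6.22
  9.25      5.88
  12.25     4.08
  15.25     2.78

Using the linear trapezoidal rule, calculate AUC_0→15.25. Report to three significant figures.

AUC = 87.9 mg/L·h

Trapezoidal AUC_0→15.25:
  [0→1.5]: (0.00+6.80)/2 × 1.5 = 5.1
  [1.5→5.5]: (6.80+8.50)/2 × 4 = 30.6
  [5.5→5.75]: (8.50+8.35)/2 × 0.25 = 2.10625
  [5.75→8.75]: (8.35+6.22)/2 × 3 = 21.855
  [8.75→9.25]: (6.22+5.88)/2 × 0.5 = 3.025
  [9.25→12.25]: (5.88+4.08)/2 × 3 = 14.94
  [12.25→15.25]: (4.08+2.78)/2 × 3 = 10.29
  Sum = 87.91625 mg/L·h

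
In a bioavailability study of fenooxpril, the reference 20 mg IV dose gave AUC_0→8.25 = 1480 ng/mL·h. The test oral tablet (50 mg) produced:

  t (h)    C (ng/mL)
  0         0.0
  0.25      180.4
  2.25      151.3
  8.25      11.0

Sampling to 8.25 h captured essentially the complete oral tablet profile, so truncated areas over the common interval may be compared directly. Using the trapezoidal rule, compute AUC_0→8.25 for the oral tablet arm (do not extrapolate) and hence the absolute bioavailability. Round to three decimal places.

Trapezoidal AUC_0→8.25 (oral tablet):
  [0→0.25]: (0.0+180.4)/2 × 0.25 = 22.55
  [0.25→2.25]: (180.4+151.3)/2 × 2 = 331.7
  [2.25→8.25]: (151.3+11.0)/2 × 6 = 486.9
  Sum = 841.15 ng/mL·h
F = (AUC_ev/D_ev)/(AUC_iv/D_iv) = (841.15/50)/(1480/20) = 16.823/74 = 0.2273

F = 0.227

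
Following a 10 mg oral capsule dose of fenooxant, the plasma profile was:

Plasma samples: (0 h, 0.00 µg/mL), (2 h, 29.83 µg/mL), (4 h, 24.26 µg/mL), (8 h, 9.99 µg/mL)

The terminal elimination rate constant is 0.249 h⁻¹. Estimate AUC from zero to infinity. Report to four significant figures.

AUC = 192.5 µg/mL·h

Trapezoidal AUC_0→8:
  [0→2]: (0.00+29.83)/2 × 2 = 29.83
  [2→4]: (29.83+24.26)/2 × 2 = 54.09
  [4→8]: (24.26+9.99)/2 × 4 = 68.5
  Sum = 152.42 µg/mL·h
Extrapolated tail: C_last / k_e = 9.99 / 0.249 = 40.120
AUC_0→∞ = 152.42 + 40.120 = 192.54 µg/mL·h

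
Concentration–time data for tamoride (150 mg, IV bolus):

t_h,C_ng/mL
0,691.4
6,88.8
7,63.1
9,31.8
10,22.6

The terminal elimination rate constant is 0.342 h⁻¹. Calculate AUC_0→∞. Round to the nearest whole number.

Trapezoidal AUC_0→10:
  [0→6]: (691.4+88.8)/2 × 6 = 2340.6
  [6→7]: (88.8+63.1)/2 × 1 = 75.95
  [7→9]: (63.1+31.8)/2 × 2 = 94.9
  [9→10]: (31.8+22.6)/2 × 1 = 27.2
  Sum = 2538.65 ng/mL·h
Extrapolated tail: C_last / k_e = 22.6 / 0.342 = 66.082
AUC_0→∞ = 2538.65 + 66.082 = 2604.732 ng/mL·h

AUC = 2605 ng/mL·h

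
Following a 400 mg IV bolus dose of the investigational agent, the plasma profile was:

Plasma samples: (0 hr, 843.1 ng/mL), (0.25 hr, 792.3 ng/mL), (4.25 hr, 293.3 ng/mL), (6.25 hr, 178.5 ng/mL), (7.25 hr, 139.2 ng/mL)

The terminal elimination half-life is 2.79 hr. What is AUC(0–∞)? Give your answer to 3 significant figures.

AUC = 3570 ng/mL·hr

Trapezoidal AUC_0→7.25:
  [0→0.25]: (843.1+792.3)/2 × 0.25 = 204.425
  [0.25→4.25]: (792.3+293.3)/2 × 4 = 2171.2
  [4.25→6.25]: (293.3+178.5)/2 × 2 = 471.8
  [6.25→7.25]: (178.5+139.2)/2 × 1 = 158.85
  Sum = 3006.275 ng/mL·hr
k_e = ln2 / t½ = 0.693147 / 2.79 = 0.2484 hr^-1
Extrapolated tail: C_last / k_e = 139.2 / 0.2484 = 560.386
AUC_0→∞ = 3006.275 + 560.386 = 3566.661 ng/mL·hr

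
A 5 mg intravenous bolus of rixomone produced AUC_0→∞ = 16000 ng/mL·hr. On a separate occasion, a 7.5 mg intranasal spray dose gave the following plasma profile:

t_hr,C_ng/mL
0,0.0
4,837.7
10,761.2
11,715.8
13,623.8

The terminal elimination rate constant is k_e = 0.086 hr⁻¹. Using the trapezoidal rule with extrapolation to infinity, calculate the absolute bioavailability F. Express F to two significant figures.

F = 0.66

Trapezoidal AUC_0→13 (intranasal spray):
  [0→4]: (0.0+837.7)/2 × 4 = 1675.4
  [4→10]: (837.7+761.2)/2 × 6 = 4796.7
  [10→11]: (761.2+715.8)/2 × 1 = 738.5
  [11→13]: (715.8+623.8)/2 × 2 = 1339.6
  Sum = 8550.2 ng/mL·hr
Tail: C_last/k_e = 623.8/0.086 = 7253.488
AUC_0→∞ (intranasal spray) = 8550.2 + 7253.488 = 15803.688 ng/mL·hr
F = (AUC_ev/D_ev)/(AUC_iv/D_iv) = (15803.688/7.5)/(16000/5) = 2107.1584/3200 = 0.6585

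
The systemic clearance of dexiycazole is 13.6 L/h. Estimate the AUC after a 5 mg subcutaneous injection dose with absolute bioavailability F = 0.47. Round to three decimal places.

AUC_0→∞ = F × Dose / CL
        = 0.47 × 5 / 13.6 = 0.172794 mg/L·h

AUC = 0.173 mg/L·h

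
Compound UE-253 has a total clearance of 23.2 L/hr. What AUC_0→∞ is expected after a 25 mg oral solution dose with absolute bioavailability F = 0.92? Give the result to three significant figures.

AUC = 0.991 mg/L·hr

AUC_0→∞ = F × Dose / CL
        = 0.92 × 25 / 23.2 = 0.991379 mg/L·hr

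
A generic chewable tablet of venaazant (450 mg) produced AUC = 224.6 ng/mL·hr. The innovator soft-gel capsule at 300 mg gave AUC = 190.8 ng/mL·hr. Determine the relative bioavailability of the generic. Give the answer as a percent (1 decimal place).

F_rel = 78.5%

F_rel = (AUC_test/D_test) / (AUC_ref/D_ref)
      = (224.6/450) / (190.8/300)
      = 0.499111 / 0.636 = 0.7848 = 78.48%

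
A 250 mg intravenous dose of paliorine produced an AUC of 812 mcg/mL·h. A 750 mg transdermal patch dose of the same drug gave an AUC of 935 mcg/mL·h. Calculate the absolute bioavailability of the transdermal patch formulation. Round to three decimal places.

F = (AUC_ev / D_ev) / (AUC_iv / D_iv)
  = (935/750) / (812/250)
  = 1.24667 / 3.248 = 0.3838

F = 0.384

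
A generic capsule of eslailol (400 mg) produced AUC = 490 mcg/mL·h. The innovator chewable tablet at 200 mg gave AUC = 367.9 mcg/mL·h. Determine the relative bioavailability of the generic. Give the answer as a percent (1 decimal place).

F_rel = 66.6%

F_rel = (AUC_test/D_test) / (AUC_ref/D_ref)
      = (490/400) / (367.9/200)
      = 1.225 / 1.8395 = 0.6659 = 66.59%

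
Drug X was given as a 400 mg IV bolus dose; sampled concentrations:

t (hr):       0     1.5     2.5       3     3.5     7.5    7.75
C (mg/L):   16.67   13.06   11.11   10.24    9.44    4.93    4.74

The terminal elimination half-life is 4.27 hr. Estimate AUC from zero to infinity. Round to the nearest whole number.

AUC = 104 mg/L·hr

Trapezoidal AUC_0→7.75:
  [0→1.5]: (16.67+13.06)/2 × 1.5 = 22.2975
  [1.5→2.5]: (13.06+11.11)/2 × 1 = 12.085
  [2.5→3]: (11.11+10.24)/2 × 0.5 = 5.3375
  [3→3.5]: (10.24+9.44)/2 × 0.5 = 4.92
  [3.5→7.5]: (9.44+4.93)/2 × 4 = 28.74
  [7.5→7.75]: (4.93+4.74)/2 × 0.25 = 1.20875
  Sum = 74.58875 mg/L·hr
k_e = ln2 / t½ = 0.693147 / 4.27 = 0.1623 hr^-1
Extrapolated tail: C_last / k_e = 4.74 / 0.1623 = 29.205
AUC_0→∞ = 74.58875 + 29.205 = 103.79375 mg/L·hr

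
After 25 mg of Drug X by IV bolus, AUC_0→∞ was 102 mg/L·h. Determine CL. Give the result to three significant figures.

CL = Dose_iv / AUC_0→∞
   = 25 / 102 = 0.245098 L/h

CL = 0.245 L/h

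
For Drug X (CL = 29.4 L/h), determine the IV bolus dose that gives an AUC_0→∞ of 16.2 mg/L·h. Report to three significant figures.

Dose = 476 mg

Dose_iv = CL × AUC_0→∞
     = 29.4 × 16.2 = 476.28 mg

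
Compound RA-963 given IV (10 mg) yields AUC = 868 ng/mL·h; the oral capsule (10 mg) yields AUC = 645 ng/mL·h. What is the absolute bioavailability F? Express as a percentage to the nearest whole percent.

F = 74%

F = (AUC_ev / D_ev) / (AUC_iv / D_iv)
  = (645/10) / (868/10)
  = 64.5 / 86.8 = 0.7431
  = 74.31%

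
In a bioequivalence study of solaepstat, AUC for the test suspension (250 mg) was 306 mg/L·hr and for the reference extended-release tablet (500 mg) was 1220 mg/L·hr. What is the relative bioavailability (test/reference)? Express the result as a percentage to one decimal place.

F_rel = 50.2%

F_rel = (AUC_test/D_test) / (AUC_ref/D_ref)
      = (306/250) / (1220/500)
      = 1.224 / 2.44 = 0.5016 = 50.16%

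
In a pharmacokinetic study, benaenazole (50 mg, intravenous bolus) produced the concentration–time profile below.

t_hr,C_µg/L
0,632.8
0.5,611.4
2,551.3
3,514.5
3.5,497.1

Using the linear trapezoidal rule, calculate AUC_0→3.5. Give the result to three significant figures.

Trapezoidal AUC_0→3.5:
  [0→0.5]: (632.8+611.4)/2 × 0.5 = 311.05
  [0.5→2]: (611.4+551.3)/2 × 1.5 = 872.025
  [2→3]: (551.3+514.5)/2 × 1 = 532.9
  [3→3.5]: (514.5+497.1)/2 × 0.5 = 252.9
  Sum = 1968.875 µg/L·hr

AUC = 1970 µg/L·hr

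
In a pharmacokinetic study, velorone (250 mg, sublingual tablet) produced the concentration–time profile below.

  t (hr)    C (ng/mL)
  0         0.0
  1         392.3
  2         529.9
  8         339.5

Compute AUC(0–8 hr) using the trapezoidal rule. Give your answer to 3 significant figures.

Trapezoidal AUC_0→8:
  [0→1]: (0.0+392.3)/2 × 1 = 196.15
  [1→2]: (392.3+529.9)/2 × 1 = 461.1
  [2→8]: (529.9+339.5)/2 × 6 = 2608.2
  Sum = 3265.45 ng/mL·hr

AUC = 3270 ng/mL·hr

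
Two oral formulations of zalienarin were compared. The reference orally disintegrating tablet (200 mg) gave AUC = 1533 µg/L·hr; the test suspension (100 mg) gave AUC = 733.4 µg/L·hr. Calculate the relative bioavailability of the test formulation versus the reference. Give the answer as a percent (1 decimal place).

F_rel = 95.7%

F_rel = (AUC_test/D_test) / (AUC_ref/D_ref)
      = (733.4/100) / (1533/200)
      = 7.334 / 7.665 = 0.9568 = 95.68%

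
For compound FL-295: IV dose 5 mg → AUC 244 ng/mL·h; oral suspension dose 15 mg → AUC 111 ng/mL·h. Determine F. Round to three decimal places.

F = (AUC_ev / D_ev) / (AUC_iv / D_iv)
  = (111/15) / (244/5)
  = 7.4 / 48.8 = 0.1516

F = 0.152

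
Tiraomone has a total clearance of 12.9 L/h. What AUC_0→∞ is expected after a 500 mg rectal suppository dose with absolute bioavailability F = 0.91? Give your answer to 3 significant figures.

AUC = 35.3 mg/L·h

AUC_0→∞ = F × Dose / CL
        = 0.91 × 500 / 12.9 = 35.2713 mg/L·h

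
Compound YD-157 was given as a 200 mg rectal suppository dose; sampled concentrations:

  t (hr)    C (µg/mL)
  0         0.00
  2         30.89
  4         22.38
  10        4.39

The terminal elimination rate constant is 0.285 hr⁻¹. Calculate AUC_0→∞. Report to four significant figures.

Trapezoidal AUC_0→10:
  [0→2]: (0.00+30.89)/2 × 2 = 30.89
  [2→4]: (30.89+22.38)/2 × 2 = 53.27
  [4→10]: (22.38+4.39)/2 × 6 = 80.31
  Sum = 164.47 µg/mL·hr
Extrapolated tail: C_last / k_e = 4.39 / 0.285 = 15.404
AUC_0→∞ = 164.47 + 15.404 = 179.874 µg/mL·hr

AUC = 179.9 µg/mL·hr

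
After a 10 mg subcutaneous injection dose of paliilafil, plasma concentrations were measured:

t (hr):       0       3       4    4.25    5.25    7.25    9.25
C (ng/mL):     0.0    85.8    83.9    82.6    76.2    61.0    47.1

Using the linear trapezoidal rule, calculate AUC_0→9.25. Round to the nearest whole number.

AUC = 559 ng/mL·hr

Trapezoidal AUC_0→9.25:
  [0→3]: (0.0+85.8)/2 × 3 = 128.7
  [3→4]: (85.8+83.9)/2 × 1 = 84.85
  [4→4.25]: (83.9+82.6)/2 × 0.25 = 20.8125
  [4.25→5.25]: (82.6+76.2)/2 × 1 = 79.4
  [5.25→7.25]: (76.2+61.0)/2 × 2 = 137.2
  [7.25→9.25]: (61.0+47.1)/2 × 2 = 108.1
  Sum = 559.0625 ng/mL·hr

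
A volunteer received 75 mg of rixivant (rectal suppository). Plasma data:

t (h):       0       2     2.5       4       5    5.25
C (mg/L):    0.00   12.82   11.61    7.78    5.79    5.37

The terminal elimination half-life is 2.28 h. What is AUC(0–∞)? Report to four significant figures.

AUC = 59.31 mg/L·h

Trapezoidal AUC_0→5.25:
  [0→2]: (0.00+12.82)/2 × 2 = 12.82
  [2→2.5]: (12.82+11.61)/2 × 0.5 = 6.1075
  [2.5→4]: (11.61+7.78)/2 × 1.5 = 14.5425
  [4→5]: (7.78+5.79)/2 × 1 = 6.785
  [5→5.25]: (5.79+5.37)/2 × 0.25 = 1.395
  Sum = 41.65 mg/L·h
k_e = ln2 / t½ = 0.693147 / 2.28 = 0.3040 h^-1
Extrapolated tail: C_last / k_e = 5.37 / 0.304 = 17.664
AUC_0→∞ = 41.65 + 17.664 = 59.314 mg/L·h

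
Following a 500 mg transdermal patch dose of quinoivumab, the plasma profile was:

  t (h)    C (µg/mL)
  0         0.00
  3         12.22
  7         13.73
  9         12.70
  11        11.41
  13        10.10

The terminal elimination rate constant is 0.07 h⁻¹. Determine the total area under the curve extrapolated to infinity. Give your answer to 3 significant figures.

Trapezoidal AUC_0→13:
  [0→3]: (0.00+12.22)/2 × 3 = 18.33
  [3→7]: (12.22+13.73)/2 × 4 = 51.9
  [7→9]: (13.73+12.70)/2 × 2 = 26.43
  [9→11]: (12.70+11.41)/2 × 2 = 24.11
  [11→13]: (11.41+10.10)/2 × 2 = 21.51
  Sum = 142.28 µg/mL·h
Extrapolated tail: C_last / k_e = 10.10 / 0.07 = 144.286
AUC_0→∞ = 142.28 + 144.286 = 286.566 µg/mL·h

AUC = 287 µg/mL·h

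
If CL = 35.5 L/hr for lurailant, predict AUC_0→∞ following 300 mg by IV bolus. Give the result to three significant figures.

AUC_0→∞ = Dose_iv / CL
        = 300 / 35.5 = 8.4507 mg/L·hr

AUC = 8.45 mg/L·hr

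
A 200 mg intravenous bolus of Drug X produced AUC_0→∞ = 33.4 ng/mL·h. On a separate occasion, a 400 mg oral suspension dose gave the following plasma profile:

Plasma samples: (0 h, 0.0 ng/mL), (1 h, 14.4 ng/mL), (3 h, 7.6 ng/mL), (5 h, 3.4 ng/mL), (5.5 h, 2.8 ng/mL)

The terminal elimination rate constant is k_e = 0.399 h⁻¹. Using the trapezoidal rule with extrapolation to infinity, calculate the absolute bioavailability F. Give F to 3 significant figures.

Trapezoidal AUC_0→5.5 (oral suspension):
  [0→1]: (0.0+14.4)/2 × 1 = 7.2
  [1→3]: (14.4+7.6)/2 × 2 = 22.0
  [3→5]: (7.6+3.4)/2 × 2 = 11.0
  [5→5.5]: (3.4+2.8)/2 × 0.5 = 1.55
  Sum = 41.75 ng/mL·h
Tail: C_last/k_e = 2.8/0.399 = 7.018
AUC_0→∞ (oral suspension) = 41.75 + 7.018 = 48.768 ng/mL·h
F = (AUC_ev/D_ev)/(AUC_iv/D_iv) = (48.768/400)/(33.4/200) = 0.12192/0.167 = 0.7301

F = 0.730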